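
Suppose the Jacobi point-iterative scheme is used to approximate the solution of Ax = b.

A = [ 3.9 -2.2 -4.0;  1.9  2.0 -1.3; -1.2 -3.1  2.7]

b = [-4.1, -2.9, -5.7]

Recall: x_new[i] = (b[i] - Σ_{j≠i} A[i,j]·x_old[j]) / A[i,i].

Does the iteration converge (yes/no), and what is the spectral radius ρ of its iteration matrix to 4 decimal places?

no, ρ = 1.2074

Write A = D+L+U with D = diag(3.9, 2, 2.7).
Jacobi: T = -D⁻¹(L+U), T[0,2] = -(-4)/(3.9) = +1.0256; T[0,0] = 0.
  T[0,:] = [+0.0000, +0.5641, +1.0256]
  T[1,:] = [-0.9500, +0.0000, +0.6500]
  T[2,:] = [+0.4444, +1.1481, +0.0000]
|roots of det(T-λI)|: 1.2074, 0.8897, 0.8897.
spectral radius ρ = 1.2074; 1.2074 > 1: divergent.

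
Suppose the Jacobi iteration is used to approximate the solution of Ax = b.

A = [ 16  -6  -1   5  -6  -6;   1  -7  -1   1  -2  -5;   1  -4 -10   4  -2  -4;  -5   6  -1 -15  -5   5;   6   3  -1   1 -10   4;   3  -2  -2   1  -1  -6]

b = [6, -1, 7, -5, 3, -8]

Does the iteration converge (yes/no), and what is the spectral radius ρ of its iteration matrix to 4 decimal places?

Let D = diag(16, -7, -10, -15, -10, -6); L, U the strict triangles.
Jacobi: T = -D⁻¹(L+U), T[2,1] = -(-4)/(-10) = -0.4000; T[2,2] = 0.
  T[0,:] = [+0.0000, +0.3750, +0.0625, -0.3125, +0.3750, +0.3750]
  T[1,:] = [+0.1429, +0.0000, -0.1429, +0.1429, -0.2857, -0.7143]
  T[2,:] = [+0.1000, -0.4000, +0.0000, +0.4000, -0.2000, -0.4000]
  T[3,:] = [-0.3333, +0.4000, -0.0667, +0.0000, -0.3333, +0.3333]
  T[4,:] = [+0.6000, +0.3000, -0.1000, +0.1000, +0.0000, +0.4000]
  T[5,:] = [+0.5000, -0.3333, -0.3333, +0.1667, -0.1667, +0.0000]
moduli |λ_i(T)| = 1.1912, 0.5866, 0.5866, 0.3590, 0.3590, 0.1032.
ρ = 1.1912; 1.1912 > 1, so it fails to converge.

no, ρ = 1.1912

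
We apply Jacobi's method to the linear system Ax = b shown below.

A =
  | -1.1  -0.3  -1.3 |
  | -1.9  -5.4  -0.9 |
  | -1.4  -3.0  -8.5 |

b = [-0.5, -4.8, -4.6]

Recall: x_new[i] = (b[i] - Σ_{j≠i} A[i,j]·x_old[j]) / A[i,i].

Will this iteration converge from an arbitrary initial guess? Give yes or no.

Split A = D + L + U, D = diag(-1.1, -5.4, -8.5).
Jacobi T = -D⁻¹(L+U): T[2,0] = -(-1.4)/(-8.5) = -0.1647; T[2,2] = 0.
  T[0,:] = [+0.0000 -0.2727 -1.1818]
  T[1,:] = [-0.3519 +0.0000 -0.1667]
  T[2,:] = [-0.1647 -0.3529 +0.0000]
|eigenvalues of T|: 0.7458, 0.4548, 0.4548.
ρ(T) = max|λ| = 0.7458; 0.7458 < 1, so it converges for any x₀.

yes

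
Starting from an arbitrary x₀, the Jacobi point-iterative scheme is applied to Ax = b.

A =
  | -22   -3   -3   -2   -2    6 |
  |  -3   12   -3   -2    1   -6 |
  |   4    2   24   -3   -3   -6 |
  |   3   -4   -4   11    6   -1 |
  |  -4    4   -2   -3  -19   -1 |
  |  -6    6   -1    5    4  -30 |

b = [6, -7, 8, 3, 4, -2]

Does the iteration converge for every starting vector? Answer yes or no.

yes

Split A = D + L + U, D = diag(-22, 12, 24, 11, -19, -30).
Jacobi T = -D⁻¹(L+U): T[4,0] = -(-4)/(-19) = -0.2105; T[4,4] = 0.
  T[0,:] = [+0.0000  -0.1364  -0.1364  -0.0909  -0.0909  +0.2727]
  T[1,:] = [+0.2500  +0.0000  +0.2500  +0.1667  -0.0833  +0.5000]
  T[2,:] = [-0.1667  -0.0833  +0.0000  +0.1250  +0.1250  +0.2500]
  T[3,:] = [-0.2727  +0.3636  +0.3636  +0.0000  -0.5455  +0.0909]
  T[4,:] = [-0.2105  +0.2105  -0.1053  -0.1579  +0.0000  -0.0526]
  T[5,:] = [-0.2000  +0.2000  -0.0333  +0.1667  +0.1333  +0.0000]
|eigenvalues of T|: 0.5864, 0.4772, 0.4328, 0.4328, 0.1652, 0.1652.
spectral radius ρ = 0.5864; 0.5864 < 1: convergent.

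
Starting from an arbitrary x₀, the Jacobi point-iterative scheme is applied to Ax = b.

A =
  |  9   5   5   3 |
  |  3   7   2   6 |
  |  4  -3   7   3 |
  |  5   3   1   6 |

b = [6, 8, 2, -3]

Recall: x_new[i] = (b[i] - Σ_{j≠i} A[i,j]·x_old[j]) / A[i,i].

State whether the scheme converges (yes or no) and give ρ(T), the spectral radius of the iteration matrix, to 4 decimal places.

no, ρ = 1.2927

Write A = D+L+U with D = diag(9, 7, 7, 6).
T_J = -D⁻¹(L+U): T[3,1] = -(3)/(6) = -0.5000; T[3,3] = 0.
  T[0,:] = [+0.0000, -0.5556, -0.5556, -0.3333]
  T[1,:] = [-0.4286, +0.0000, -0.2857, -0.8571]
  T[2,:] = [-0.5714, +0.4286, +0.0000, -0.4286]
  T[3,:] = [-0.8333, -0.5000, -0.1667, +0.0000]
|λ(T)| sorted: 1.2927, 0.8124, 0.8124, 0.1395.
spectral radius ρ = 1.2927; 1.2927 > 1: divergent.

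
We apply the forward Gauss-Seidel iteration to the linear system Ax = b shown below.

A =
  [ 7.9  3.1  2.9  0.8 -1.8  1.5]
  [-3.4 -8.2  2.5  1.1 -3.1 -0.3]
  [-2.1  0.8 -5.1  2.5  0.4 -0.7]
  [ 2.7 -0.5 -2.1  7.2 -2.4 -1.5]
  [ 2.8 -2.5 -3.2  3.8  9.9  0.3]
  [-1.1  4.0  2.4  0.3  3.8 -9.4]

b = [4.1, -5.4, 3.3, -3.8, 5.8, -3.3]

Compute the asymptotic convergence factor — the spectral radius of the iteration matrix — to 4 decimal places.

0.8672

Diagonal D = diag(7.9, -8.2, -5.1, 7.2, 9.9, -9.4); L, U strict lower/upper.
Gauss-Seidel: T = -(D+L)⁻¹U, row 0 first, T[0,1] = -(3.1)/(7.9) = -0.3924; later rows by forward substitution.
  T[0,:] = [+0.0000, -0.3924, -0.3671, -0.1013, +0.2278, -0.1899]
  T[1,:] = [+0.0000, +0.1627, +0.4571, +0.1761, -0.4725, +0.0421]
  T[2,:] = [+0.0000, +0.1871, +0.2229, +0.5595, -0.0895, -0.0525]
  T[3,:] = [+0.0000, +0.2130, +0.2344, +0.2134, +0.1890, +0.2672]
  T[4,:] = [+0.0000, +0.1308, +0.2013, +0.1721, -0.2852, -0.0855]
  T[5,:] = [+0.0000, +0.2226, +0.3832, +0.3060, -0.3599, +0.0007]
|eigenvalues of T|: 0.8672, 0.2273, 0.2273, 0.1955, 0.0079, 0.0000.
ρ = 0.8672; 0.8672 < 1: convergent.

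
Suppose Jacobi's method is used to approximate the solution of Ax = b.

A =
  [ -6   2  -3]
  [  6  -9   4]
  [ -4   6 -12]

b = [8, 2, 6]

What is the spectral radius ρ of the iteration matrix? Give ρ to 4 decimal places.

Write A = D+L+U with D = diag(-6, -9, -12).
Jacobi: T = -D⁻¹(L+U), T[1,2] = -(4)/(-9) = +0.4444; T[1,1] = 0.
  T[0,:] = [+0.0000  +0.3333  -0.5000]
  T[1,:] = [+0.6667  +0.0000  +0.4444]
  T[2,:] = [-0.3333  +0.5000  +0.0000]
|λ(T)| sorted: 0.9198, 0.4847, 0.4847.
ρ = 0.9198; 0.9198 < 1: convergent.

0.9198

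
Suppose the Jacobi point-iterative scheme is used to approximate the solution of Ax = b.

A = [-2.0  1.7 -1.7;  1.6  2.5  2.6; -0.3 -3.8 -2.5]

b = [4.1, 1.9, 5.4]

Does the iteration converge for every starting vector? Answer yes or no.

no

Diagonal D = diag(-2, 2.5, -2.5); L, U strict lower/upper.
Jacobi: T = -D⁻¹(L+U), T[0,1] = -(1.7)/(-2) = +0.8500; T[0,0] = 0.
  T[0,:] = [+0.0000 +0.8500 -0.8500]
  T[1,:] = [-0.6400 +0.0000 -1.0400]
  T[2,:] = [-0.1200 -1.5200 +0.0000]
|λ(T)| sorted: 1.3011, 0.7443, 0.7443.
ρ(T) = max|λ| = 1.3011; 1.3011 > 1: divergent.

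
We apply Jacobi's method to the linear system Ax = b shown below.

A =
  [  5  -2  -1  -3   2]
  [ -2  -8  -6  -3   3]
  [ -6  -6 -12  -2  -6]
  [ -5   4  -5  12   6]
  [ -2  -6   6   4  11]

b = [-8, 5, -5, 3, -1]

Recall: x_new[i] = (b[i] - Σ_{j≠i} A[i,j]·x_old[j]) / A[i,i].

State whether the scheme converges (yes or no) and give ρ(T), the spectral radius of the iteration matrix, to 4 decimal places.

no, ρ = 1.1726

Let D = diag(5, -8, -12, 12, 11); L, U the strict triangles.
T_J = -D⁻¹(L+U): T[1,0] = -(-2)/(-8) = -0.2500; T[1,1] = 0.
  T[0,:] = [+0.0000 +0.4000 +0.2000 +0.6000 -0.4000]
  T[1,:] = [-0.2500 +0.0000 -0.7500 -0.3750 +0.3750]
  T[2,:] = [-0.5000 -0.5000 +0.0000 -0.1667 -0.5000]
  T[3,:] = [+0.4167 -0.3333 +0.4167 +0.0000 -0.5000]
  T[4,:] = [+0.1818 +0.5455 -0.5455 -0.3636 +0.0000]
|λ(T)| sorted: 1.1726, 0.6787, 0.5663, 0.5663, 0.3925.
ρ(T) = max|λ| = 1.1726; 1.1726 > 1 ⇒ diverges.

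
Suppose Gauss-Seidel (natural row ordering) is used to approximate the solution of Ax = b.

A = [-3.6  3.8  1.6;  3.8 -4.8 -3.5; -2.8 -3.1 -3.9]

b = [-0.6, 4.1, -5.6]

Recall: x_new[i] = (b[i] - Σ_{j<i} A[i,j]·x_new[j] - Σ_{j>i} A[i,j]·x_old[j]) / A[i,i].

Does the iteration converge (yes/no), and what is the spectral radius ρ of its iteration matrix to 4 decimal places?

no, ρ = 1.2563

Diagonal D = diag(-3.6, -4.8, -3.9); L, U strict lower/upper.
GS T = -(D+L)⁻¹U: row 0 first, T[0,2] = -(1.6)/(-3.6) = +0.4444; later rows by forward substitution.
  T[0,:] = [+0.0000 +1.0556 +0.4444]
  T[1,:] = [+0.0000 +0.8356 -0.3773]
  T[2,:] = [+0.0000 -1.4221 -0.0192]
|roots of det(T-λI)|: 1.2563, 0.4398, 0.0000.
spectral radius ρ = 1.2563; 1.2563 > 1, so it fails to converge.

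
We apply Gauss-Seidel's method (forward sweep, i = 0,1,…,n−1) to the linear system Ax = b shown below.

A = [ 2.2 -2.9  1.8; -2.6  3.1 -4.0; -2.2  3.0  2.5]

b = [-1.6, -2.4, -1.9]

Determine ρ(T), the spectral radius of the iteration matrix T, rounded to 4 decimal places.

Diagonal D = diag(2.2, 3.1, 2.5); L, U strict lower/upper.
GS T = -(D+L)⁻¹U: row 0 first, T[0,1] = -(-2.9)/(2.2) = +1.3182; later rows by forward substitution.
  T[0,:] = [+0.0000  +1.3182  -0.8182]
  T[1,:] = [+0.0000  +1.1056  +0.6041]
  T[2,:] = [+0.0000  -0.1667  -1.4449]
|roots of det(T-λI)|: 1.4048, 1.0655, 0.0000.
spectral radius ρ = 1.4048; 1.4048 > 1 ⇒ diverges.

1.4048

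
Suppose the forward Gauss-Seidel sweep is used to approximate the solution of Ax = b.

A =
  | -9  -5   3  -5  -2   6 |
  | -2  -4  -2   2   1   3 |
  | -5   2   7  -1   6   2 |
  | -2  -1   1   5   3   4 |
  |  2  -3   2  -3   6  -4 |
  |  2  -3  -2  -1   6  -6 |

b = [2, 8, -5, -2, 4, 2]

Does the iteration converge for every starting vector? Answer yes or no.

Write A = D+L+U with D = diag(-9, -4, 7, 5, 6, -6).
Gauss-Seidel: T = -(D+L)⁻¹U, row 0 first, T[0,2] = -(3)/(-9) = +0.3333; later rows by forward substitution.
  T[0,:] = [+0.0000  -0.5556  +0.3333  -0.5556  -0.2222  +0.6667]
  T[1,:] = [+0.0000  +0.2778  -0.6667  +0.7778  +0.3611  +0.4167]
  T[2,:] = [+0.0000  -0.4762  +0.4286  -0.4762  -1.1190  +0.0714]
  T[3,:] = [+0.0000  -0.0714  -0.0857  +0.0286  -0.3929  -0.4643]
  T[4,:] = [+0.0000  +0.4471  -0.6302  +0.7471  +0.4312  +0.3968]
  T[5,:] = [+0.0000  +0.2937  -0.3143  +0.3270  +0.6151  +0.4643]
moduli |λ_i(T)| = 1.5084, 0.6568, 0.2304, 0.2304, 0.1006, 0.0000.
ρ(T) = max|λ| = 1.5084; 1.5084 > 1: divergent.

no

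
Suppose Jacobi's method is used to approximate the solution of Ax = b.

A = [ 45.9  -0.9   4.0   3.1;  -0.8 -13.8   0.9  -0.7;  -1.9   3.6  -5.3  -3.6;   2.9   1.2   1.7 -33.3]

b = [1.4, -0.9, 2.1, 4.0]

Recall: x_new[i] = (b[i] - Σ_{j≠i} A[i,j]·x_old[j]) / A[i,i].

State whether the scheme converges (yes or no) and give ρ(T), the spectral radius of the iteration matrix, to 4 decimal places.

Let D = diag(45.9, -13.8, -5.3, -33.3); L, U the strict triangles.
T_J = -D⁻¹(L+U): T[1,2] = -(0.9)/(-13.8) = +0.0652; T[1,1] = 0.
  T[0,:] = [+0.0000, +0.0196, -0.0871, -0.0675]
  T[1,:] = [-0.0580, +0.0000, +0.0652, -0.0507]
  T[2,:] = [-0.3585, +0.6792, +0.0000, -0.6792]
  T[3,:] = [+0.0871, +0.0360, +0.0511, +0.0000]
|eigenvalues of T|: 0.2539, 0.1328, 0.1279, 0.1279.
ρ = 0.2539; 0.2539 < 1 ⇒ converges.

yes, ρ = 0.2539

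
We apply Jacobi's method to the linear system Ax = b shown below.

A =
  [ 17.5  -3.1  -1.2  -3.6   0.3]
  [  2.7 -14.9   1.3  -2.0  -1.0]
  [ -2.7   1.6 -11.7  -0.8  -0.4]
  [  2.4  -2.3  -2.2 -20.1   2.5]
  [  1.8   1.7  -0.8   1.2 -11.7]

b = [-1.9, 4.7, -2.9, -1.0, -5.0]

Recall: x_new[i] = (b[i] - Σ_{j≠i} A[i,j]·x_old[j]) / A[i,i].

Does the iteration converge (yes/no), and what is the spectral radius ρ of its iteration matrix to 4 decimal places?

yes, ρ = 0.2820

A = D + L + U where D = diag(17.5, -14.9, -11.7, -20.1, -11.7).
Jacobi: T = -D⁻¹(L+U), T[2,1] = -(1.6)/(-11.7) = +0.1368; T[2,2] = 0.
  T[0,:] = [+0.0000  +0.1771  +0.0686  +0.2057  -0.0171]
  T[1,:] = [+0.1812  +0.0000  +0.0872  -0.1342  -0.0671]
  T[2,:] = [-0.2308  +0.1368  +0.0000  -0.0684  -0.0342]
  T[3,:] = [+0.1194  -0.1144  -0.1095  +0.0000  +0.1244]
  T[4,:] = [+0.1538  +0.1453  -0.0684  +0.1026  +0.0000]
moduli |λ_i(T)| = 0.2820, 0.2163, 0.2163, 0.1148, 0.1148.
spectral radius ρ = 0.2820; 0.2820 < 1 ⇒ converges.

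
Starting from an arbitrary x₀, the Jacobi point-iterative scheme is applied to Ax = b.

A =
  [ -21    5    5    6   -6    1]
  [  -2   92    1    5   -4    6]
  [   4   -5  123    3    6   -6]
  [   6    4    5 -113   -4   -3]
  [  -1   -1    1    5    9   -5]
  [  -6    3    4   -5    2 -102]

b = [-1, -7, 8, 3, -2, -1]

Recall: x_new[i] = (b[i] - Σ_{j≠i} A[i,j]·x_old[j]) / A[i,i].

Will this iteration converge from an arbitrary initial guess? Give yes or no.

yes

Split A = D + L + U, D = diag(-21, 92, 123, -113, 9, -102).
Jacobi T = -D⁻¹(L+U): T[0,3] = -(6)/(-21) = +0.2857; T[0,0] = 0.
  T[0,:] = [+0.0000, +0.2381, +0.2381, +0.2857, -0.2857, +0.0476]
  T[1,:] = [+0.0217, +0.0000, -0.0109, -0.0543, +0.0435, -0.0652]
  T[2,:] = [-0.0325, +0.0407, +0.0000, -0.0244, -0.0488, +0.0488]
  T[3,:] = [+0.0531, +0.0354, +0.0442, +0.0000, -0.0354, -0.0265]
  T[4,:] = [+0.1111, +0.1111, -0.1111, -0.5556, +0.0000, +0.5556]
  T[5,:] = [-0.0588, +0.0294, +0.0392, -0.0490, +0.0196, +0.0000]
|eigenvalues of T|: 0.2861, 0.2225, 0.2225, 0.0700, 0.0700, 0.0302.
ρ = 0.2861; 0.2861 < 1 ⇒ converges.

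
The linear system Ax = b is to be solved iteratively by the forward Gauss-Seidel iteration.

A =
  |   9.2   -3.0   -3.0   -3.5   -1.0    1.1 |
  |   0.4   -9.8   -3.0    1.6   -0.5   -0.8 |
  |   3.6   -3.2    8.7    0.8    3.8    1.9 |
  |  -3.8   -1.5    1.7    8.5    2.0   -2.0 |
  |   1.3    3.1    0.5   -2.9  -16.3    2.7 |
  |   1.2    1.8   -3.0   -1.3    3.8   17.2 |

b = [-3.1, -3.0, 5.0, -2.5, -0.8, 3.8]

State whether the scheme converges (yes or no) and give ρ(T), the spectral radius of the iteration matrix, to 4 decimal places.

A = D + L + U where D = diag(9.2, -9.8, 8.7, 8.5, -16.3, 17.2).
Gauss-Seidel: T = -(D+L)⁻¹U, row 0 first, T[0,5] = -(1.1)/(9.2) = -0.1196; later rows by forward substitution.
  T[0,:] = [+0.0000  +0.3261  +0.3261  +0.3804  +0.1087  -0.1196]
  T[1,:] = [+0.0000  +0.0133  -0.2928  +0.1788  -0.0466  -0.0865]
  T[2,:] = [+0.0000  -0.1300  -0.2426  -0.1836  -0.4989  -0.2007]
  T[3,:] = [+0.0000  +0.1741  +0.1426  +0.2384  -0.0951  +0.2067]
  T[4,:] = [+0.0000  -0.0064  -0.0625  +0.0163  +0.0014  +0.0967]
  T[5,:] = [+0.0000  -0.0322  -0.0098  -0.0629  -0.0972  -0.0234]
|eigenvalues of T|: 0.3852, 0.3079, 0.1078, 0.1078, 0.0181, 0.0000.
ρ = 0.3852; 0.3852 < 1: convergent.

yes, ρ = 0.3852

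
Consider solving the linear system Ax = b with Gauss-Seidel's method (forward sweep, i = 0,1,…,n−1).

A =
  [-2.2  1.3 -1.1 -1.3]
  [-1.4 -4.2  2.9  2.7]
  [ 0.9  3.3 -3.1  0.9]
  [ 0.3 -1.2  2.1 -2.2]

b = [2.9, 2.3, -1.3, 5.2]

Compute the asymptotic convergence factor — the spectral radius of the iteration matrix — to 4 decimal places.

Diagonal D = diag(-2.2, -4.2, -3.1, -2.2); L, U strict lower/upper.
Gauss-Seidel: T = -(D+L)⁻¹U, row 0 first, T[0,1] = -(1.3)/(-2.2) = +0.5909; later rows by forward substitution.
  T[0,:] = [+0.0000, +0.5909, -0.5000, -0.5909]
  T[1,:] = [+0.0000, -0.1970, +0.8571, +0.8398]
  T[2,:] = [+0.0000, -0.0381, +0.7673, +1.0128]
  T[3,:] = [+0.0000, +0.1516, +0.1967, +0.4281]
moduli |λ_i(T)| = 1.1802, 0.1170, 0.1170, 0.0000.
spectral radius ρ = 1.1802; 1.1802 > 1: divergent.

1.1802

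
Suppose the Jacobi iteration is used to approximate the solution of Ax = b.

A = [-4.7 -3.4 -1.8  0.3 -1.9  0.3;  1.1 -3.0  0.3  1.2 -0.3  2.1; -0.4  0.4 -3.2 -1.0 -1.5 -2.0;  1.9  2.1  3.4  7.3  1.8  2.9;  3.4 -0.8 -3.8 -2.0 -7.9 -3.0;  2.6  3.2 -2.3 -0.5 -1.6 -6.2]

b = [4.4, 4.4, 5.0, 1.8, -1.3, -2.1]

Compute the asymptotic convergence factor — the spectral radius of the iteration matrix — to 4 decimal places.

Diagonal D = diag(-4.7, -3, -3.2, 7.3, -7.9, -6.2); L, U strict lower/upper.
T_J = -D⁻¹(L+U): T[4,5] = -(-3)/(-7.9) = -0.3797; T[4,4] = 0.
  T[0,:] = [+0.0000  -0.7234  -0.3830  +0.0638  -0.4043  +0.0638]
  T[1,:] = [+0.3667  +0.0000  +0.1000  +0.4000  -0.1000  +0.7000]
  T[2,:] = [-0.1250  +0.1250  +0.0000  -0.3125  -0.4688  -0.6250]
  T[3,:] = [-0.2603  -0.2877  -0.4658  +0.0000  -0.2466  -0.3973]
  T[4,:] = [+0.4304  -0.1013  -0.4810  -0.2532  +0.0000  -0.3797]
  T[5,:] = [+0.4194  +0.5161  -0.3710  -0.0806  -0.2581  +0.0000]
|λ(T)| sorted: 1.1783, 0.5916, 0.5916, 0.5697, 0.5697, 0.2022.
spectral radius ρ = 1.1783; 1.1783 > 1, so it fails to converge.

1.1783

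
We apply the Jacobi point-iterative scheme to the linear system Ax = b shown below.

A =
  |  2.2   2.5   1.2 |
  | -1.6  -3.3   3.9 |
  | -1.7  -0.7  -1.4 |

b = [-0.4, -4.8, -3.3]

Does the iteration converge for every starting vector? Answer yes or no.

no

Diagonal D = diag(2.2, -3.3, -1.4); L, U strict lower/upper.
Jacobi T = -D⁻¹(L+U): T[0,1] = -(2.5)/(2.2) = -1.1364; T[0,0] = 0.
  T[0,:] = [+0.0000, -1.1364, -0.5455]
  T[1,:] = [-0.4848, +0.0000, +1.1818]
  T[2,:] = [-1.2143, -0.5000, +0.0000]
|λ(T)| sorted: 1.3244, 1.0637, 1.0637.
spectral radius ρ = 1.3244; 1.3244 > 1 ⇒ diverges.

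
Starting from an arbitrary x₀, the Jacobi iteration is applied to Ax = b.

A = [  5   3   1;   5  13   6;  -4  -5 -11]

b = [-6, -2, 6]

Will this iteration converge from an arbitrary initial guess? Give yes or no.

Diagonal D = diag(5, 13, -11); L, U strict lower/upper.
Jacobi: T = -D⁻¹(L+U), T[1,2] = -(6)/(13) = -0.4615; T[1,1] = 0.
  T[0,:] = [+0.0000, -0.6000, -0.2000]
  T[1,:] = [-0.3846, +0.0000, -0.4615]
  T[2,:] = [-0.3636, -0.4545, +0.0000]
|roots of det(T-λI)|: 0.8234, 0.4807, 0.3428.
ρ(T) = max|λ| = 0.8234; 0.8234 < 1 ⇒ converges.

yes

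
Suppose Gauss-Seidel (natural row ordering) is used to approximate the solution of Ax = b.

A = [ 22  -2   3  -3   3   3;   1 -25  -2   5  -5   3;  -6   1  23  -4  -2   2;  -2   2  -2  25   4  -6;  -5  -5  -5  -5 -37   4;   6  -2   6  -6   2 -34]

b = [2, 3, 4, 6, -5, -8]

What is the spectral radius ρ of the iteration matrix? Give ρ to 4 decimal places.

Let D = diag(22, -25, 23, 25, -37, -34); L, U the strict triangles.
Gauss-Seidel: T = -(D+L)⁻¹U, row 0 first, T[0,4] = -(3)/(22) = -0.1364; later rows by forward substitution.
  T[0,:] = [+0.0000 +0.0909 -0.1364 +0.1364 -0.1364 -0.1364]
  T[1,:] = [+0.0000 +0.0036 -0.0855 +0.2055 -0.2055 +0.1145]
  T[2,:] = [+0.0000 +0.0236 -0.0319 +0.2006 +0.0603 -0.1275]
  T[3,:] = [+0.0000 +0.0089 -0.0066 +0.0105 -0.1496 +0.2097]
  T[4,:] = [+0.0000 -0.0172 +0.0352 -0.0747 +0.0583 +0.0999]
  T[5,:] = [+0.0000 +0.0174 -0.0214 +0.0411 +0.0285 -0.0844]
|λ(T)| sorted: 0.2181, 0.1447, 0.0562, 0.0466, 0.0466, 0.0000.
spectral radius ρ = 0.2181; 0.2181 < 1 ⇒ converges.

0.2181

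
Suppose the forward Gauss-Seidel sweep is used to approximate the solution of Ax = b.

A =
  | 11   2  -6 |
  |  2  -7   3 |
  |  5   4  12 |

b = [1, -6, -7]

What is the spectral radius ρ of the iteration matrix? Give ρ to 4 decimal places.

0.5347

Write A = D+L+U with D = diag(11, -7, 12).
Gauss-Seidel: T = -(D+L)⁻¹U, row 0 first, T[0,1] = -(2)/(11) = -0.1818; later rows by forward substitution.
  T[0,:] = [+0.0000  -0.1818  +0.5455]
  T[1,:] = [+0.0000  -0.0519  +0.5844]
  T[2,:] = [+0.0000  +0.0931  -0.4221]
|λ(T)| sorted: 0.5347, 0.0607, 0.0000.
ρ = 0.5347; 0.5347 < 1, so it converges for any x₀.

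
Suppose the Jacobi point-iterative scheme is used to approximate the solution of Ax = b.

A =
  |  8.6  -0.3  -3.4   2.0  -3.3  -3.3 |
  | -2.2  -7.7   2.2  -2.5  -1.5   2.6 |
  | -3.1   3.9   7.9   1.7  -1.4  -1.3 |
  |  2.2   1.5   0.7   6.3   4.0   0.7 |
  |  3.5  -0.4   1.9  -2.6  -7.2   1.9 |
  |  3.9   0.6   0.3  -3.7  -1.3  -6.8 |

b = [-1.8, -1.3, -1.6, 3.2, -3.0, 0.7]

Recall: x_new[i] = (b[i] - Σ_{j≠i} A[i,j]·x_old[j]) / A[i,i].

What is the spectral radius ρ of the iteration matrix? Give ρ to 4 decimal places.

1.2066

A = D + L + U where D = diag(8.6, -7.7, 7.9, 6.3, -7.2, -6.8).
Jacobi: T = -D⁻¹(L+U), T[2,3] = -(1.7)/(7.9) = -0.2152; T[2,2] = 0.
  T[0,:] = [+0.0000, +0.0349, +0.3953, -0.2326, +0.3837, +0.3837]
  T[1,:] = [-0.2857, +0.0000, +0.2857, -0.3247, -0.1948, +0.3377]
  T[2,:] = [+0.3924, -0.4937, +0.0000, -0.2152, +0.1772, +0.1646]
  T[3,:] = [-0.3492, -0.2381, -0.1111, +0.0000, -0.6349, -0.1111]
  T[4,:] = [+0.4861, -0.0556, +0.2639, -0.3611, +0.0000, +0.2639]
  T[5,:] = [+0.5735, +0.0882, +0.0441, -0.5441, -0.1912, +0.0000]
|roots of det(T-λI)|: 1.2066, 0.5587, 0.5587, 0.3634, 0.1920, 0.1190.
spectral radius ρ = 1.2066; 1.2066 > 1: divergent.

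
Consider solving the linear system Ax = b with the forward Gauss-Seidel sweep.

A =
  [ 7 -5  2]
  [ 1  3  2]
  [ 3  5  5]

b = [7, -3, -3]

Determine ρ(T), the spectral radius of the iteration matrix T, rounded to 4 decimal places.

Split A = D + L + U, D = diag(7, 3, 5).
T_GS = -(D+L)⁻¹U: row 0 first, T[0,1] = -(-5)/(7) = +0.7143; later rows by forward substitution.
  T[0,:] = [+0.0000  +0.7143  -0.2857]
  T[1,:] = [+0.0000  -0.2381  -0.5714]
  T[2,:] = [+0.0000  -0.1905  +0.7429]
moduli |λ_i(T)| = 0.8435, 0.3387, 0.0000.
spectral radius ρ = 0.8435; 0.8435 < 1, so it converges for any x₀.

0.8435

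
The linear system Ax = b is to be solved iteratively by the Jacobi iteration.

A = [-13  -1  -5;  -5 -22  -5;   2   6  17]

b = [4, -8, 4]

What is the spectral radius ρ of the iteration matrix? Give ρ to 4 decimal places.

0.4627

Write A = D+L+U with D = diag(-13, -22, 17).
Jacobi: T = -D⁻¹(L+U), T[1,0] = -(-5)/(-22) = -0.2273; T[1,1] = 0.
  T[0,:] = [+0.0000, -0.0769, -0.3846]
  T[1,:] = [-0.2273, +0.0000, -0.2273]
  T[2,:] = [-0.1176, -0.3529, +0.0000]
|roots of det(T-λI)|: 0.4627, 0.2667, 0.2667.
ρ = 0.4627; 0.4627 < 1, so it converges for any x₀.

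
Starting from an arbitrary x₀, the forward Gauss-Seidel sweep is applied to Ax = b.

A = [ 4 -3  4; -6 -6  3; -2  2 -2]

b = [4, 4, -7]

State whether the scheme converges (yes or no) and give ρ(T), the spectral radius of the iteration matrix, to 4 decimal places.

Split A = D + L + U, D = diag(4, -6, -2).
T_GS = -(D+L)⁻¹U: row 0 first, T[0,1] = -(-3)/(4) = +0.7500; later rows by forward substitution.
  T[0,:] = [+0.0000, +0.7500, -1.0000]
  T[1,:] = [+0.0000, -0.7500, +1.5000]
  T[2,:] = [+0.0000, -1.5000, +2.5000]
|roots of det(T-λI)|: 1.5000, 0.2500, 0.0000.
ρ = 1.5000; 1.5000 > 1: divergent.

no, ρ = 1.5000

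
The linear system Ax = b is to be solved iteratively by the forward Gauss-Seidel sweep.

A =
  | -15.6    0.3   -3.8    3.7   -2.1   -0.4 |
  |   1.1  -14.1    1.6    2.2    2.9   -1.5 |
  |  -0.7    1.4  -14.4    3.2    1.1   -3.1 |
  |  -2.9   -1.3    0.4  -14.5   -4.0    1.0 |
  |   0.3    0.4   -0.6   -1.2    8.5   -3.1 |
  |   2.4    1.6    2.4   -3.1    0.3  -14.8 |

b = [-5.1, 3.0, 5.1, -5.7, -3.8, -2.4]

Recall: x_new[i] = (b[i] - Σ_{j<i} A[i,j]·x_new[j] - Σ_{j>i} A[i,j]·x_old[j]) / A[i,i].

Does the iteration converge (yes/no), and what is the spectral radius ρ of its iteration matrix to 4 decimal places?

A = D + L + U where D = diag(-15.6, -14.1, -14.4, -14.5, 8.5, -14.8).
T_GS = -(D+L)⁻¹U: row 0 first, T[0,1] = -(0.3)/(-15.6) = +0.0192; later rows by forward substitution.
  T[0,:] = [+0.0000  +0.0192  -0.2436  +0.2372  -0.1346  -0.0256]
  T[1,:] = [+0.0000  +0.0015  +0.0945  +0.1745  +0.1952  -0.1084]
  T[2,:] = [+0.0000  -0.0008  +0.0210  +0.2277  +0.1019  -0.2246]
  T[3,:] = [+0.0000  -0.0040  +0.0408  -0.0568  -0.2636  +0.0776]
  T[4,:] = [+0.0000  -0.0014  +0.0114  -0.0085  -0.0345  +0.3658]
  T[5,:] = [+0.0000  +0.0040  -0.0342  +0.1060  +0.0703  -0.0611]
|roots of det(T-λI)|: 0.3636, 0.1498, 0.1498, 0.0757, 0.0128, 0.0000.
ρ = 0.3636; 0.3636 < 1, so it converges for any x₀.

yes, ρ = 0.3636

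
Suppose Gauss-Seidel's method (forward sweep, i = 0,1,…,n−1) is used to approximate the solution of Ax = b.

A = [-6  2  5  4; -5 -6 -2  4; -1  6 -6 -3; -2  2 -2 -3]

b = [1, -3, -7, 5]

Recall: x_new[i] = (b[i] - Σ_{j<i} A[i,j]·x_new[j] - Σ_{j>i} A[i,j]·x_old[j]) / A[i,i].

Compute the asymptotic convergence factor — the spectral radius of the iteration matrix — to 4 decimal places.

Diagonal D = diag(-6, -6, -6, -3); L, U strict lower/upper.
GS T = -(D+L)⁻¹U: row 0 first, T[0,3] = -(4)/(-6) = +0.6667; later rows by forward substitution.
  T[0,:] = [+0.0000, +0.3333, +0.8333, +0.6667]
  T[1,:] = [+0.0000, -0.2778, -1.0278, +0.1111]
  T[2,:] = [+0.0000, -0.3333, -1.1667, -0.5000]
  T[3,:] = [+0.0000, -0.1852, -0.4630, -0.0370]
|λ(T)| sorted: 1.6054, 0.1519, 0.1519, 0.0000.
ρ(T) = max|λ| = 1.6054; 1.6054 > 1: divergent.

1.6054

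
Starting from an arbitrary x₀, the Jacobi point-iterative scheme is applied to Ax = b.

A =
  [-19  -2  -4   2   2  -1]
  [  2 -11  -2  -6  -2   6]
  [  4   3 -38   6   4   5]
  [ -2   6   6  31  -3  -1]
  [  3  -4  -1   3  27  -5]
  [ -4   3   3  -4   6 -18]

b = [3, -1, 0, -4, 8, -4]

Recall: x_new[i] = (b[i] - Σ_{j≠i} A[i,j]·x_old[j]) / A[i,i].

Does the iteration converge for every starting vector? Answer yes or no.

Split A = D + L + U, D = diag(-19, -11, -38, 31, 27, -18).
T_J = -D⁻¹(L+U): T[4,1] = -(-4)/(27) = +0.1481; T[4,4] = 0.
  T[0,:] = [+0.0000  -0.1053  -0.2105  +0.1053  +0.1053  -0.0526]
  T[1,:] = [+0.1818  +0.0000  -0.1818  -0.5455  -0.1818  +0.5455]
  T[2,:] = [+0.1053  +0.0789  +0.0000  +0.1579  +0.1053  +0.1316]
  T[3,:] = [+0.0645  -0.1935  -0.1935  +0.0000  +0.0968  +0.0323]
  T[4,:] = [-0.1111  +0.1481  +0.0370  -0.1111  +0.0000  +0.1852]
  T[5,:] = [-0.2222  +0.1667  +0.1667  -0.2222  +0.3333  +0.0000]
|λ(T)| sorted: 0.5501, 0.3270, 0.3270, 0.2196, 0.2196, 0.1054.
spectral radius ρ = 0.5501; 0.5501 < 1 ⇒ converges.

yes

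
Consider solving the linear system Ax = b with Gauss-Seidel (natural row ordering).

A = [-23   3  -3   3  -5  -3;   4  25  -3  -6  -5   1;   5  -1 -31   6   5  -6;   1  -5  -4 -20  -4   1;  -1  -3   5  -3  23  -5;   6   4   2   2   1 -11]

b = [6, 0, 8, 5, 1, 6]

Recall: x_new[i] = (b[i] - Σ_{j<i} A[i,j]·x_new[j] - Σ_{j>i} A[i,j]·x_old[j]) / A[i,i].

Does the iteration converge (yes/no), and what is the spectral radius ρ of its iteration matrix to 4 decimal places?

Write A = D+L+U with D = diag(-23, 25, -31, -20, 23, -11).
T_GS = -(D+L)⁻¹U: row 0 first, T[0,2] = -(-3)/(-23) = -0.1304; later rows by forward substitution.
  T[0,:] = [+0.0000  +0.1304  -0.1304  +0.1304  -0.2174  -0.1304]
  T[1,:] = [+0.0000  -0.0209  +0.1409  +0.2191  +0.2348  -0.0191]
  T[2,:] = [+0.0000  +0.0217  -0.0256  +0.2075  +0.1187  -0.2140]
  T[3,:] = [+0.0000  +0.0074  -0.0366  -0.0898  -0.2933  +0.0911]
  T[4,:] = [+0.0000  -0.0008  +0.0135  -0.0226  -0.0429  +0.2676]
  T[5,:] = [+0.0000  +0.0688  -0.0300  +0.1702  -0.0689  -0.0761]
|eigenvalues of T|: 0.2981, 0.1822, 0.1822, 0.0852, 0.0852, 0.0000.
ρ(T) = max|λ| = 0.2981; 0.2981 < 1 ⇒ converges.

yes, ρ = 0.2981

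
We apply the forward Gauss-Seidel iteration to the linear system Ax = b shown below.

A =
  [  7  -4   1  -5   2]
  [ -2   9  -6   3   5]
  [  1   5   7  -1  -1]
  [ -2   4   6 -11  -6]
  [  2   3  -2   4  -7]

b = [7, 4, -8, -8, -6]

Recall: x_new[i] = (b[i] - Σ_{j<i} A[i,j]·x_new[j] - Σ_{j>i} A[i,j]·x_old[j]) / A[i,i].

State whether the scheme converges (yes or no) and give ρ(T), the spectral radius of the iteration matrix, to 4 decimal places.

Write A = D+L+U with D = diag(7, 9, 7, -11, -7).
T_GS = -(D+L)⁻¹U: row 0 first, T[0,3] = -(-5)/(7) = +0.7143; later rows by forward substitution.
  T[0,:] = [+0.0000  +0.5714  -0.1429  +0.7143  -0.2857]
  T[1,:] = [+0.0000  +0.1270  +0.6349  -0.1746  -0.6190]
  T[2,:] = [+0.0000  -0.1723  -0.4331  +0.1655  +0.6259]
  T[3,:] = [+0.0000  -0.1517  +0.0206  -0.1031  -0.3772]
  T[4,:] = [+0.0000  +0.1802  +0.3668  +0.0231  -0.7413]
|roots of det(T-λI)|: 0.8743, 0.3363, 0.1698, 0.1698, 0.0000.
ρ = 0.8743; 0.8743 < 1, so it converges for any x₀.

yes, ρ = 0.8743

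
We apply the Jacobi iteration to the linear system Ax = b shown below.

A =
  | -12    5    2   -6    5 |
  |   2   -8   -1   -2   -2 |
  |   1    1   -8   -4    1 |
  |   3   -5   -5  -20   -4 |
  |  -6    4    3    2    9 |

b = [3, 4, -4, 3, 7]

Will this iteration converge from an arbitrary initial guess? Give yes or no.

yes

A = D + L + U where D = diag(-12, -8, -8, -20, 9).
Jacobi: T = -D⁻¹(L+U), T[1,2] = -(-1)/(-8) = -0.1250; T[1,1] = 0.
  T[0,:] = [+0.0000 +0.4167 +0.1667 -0.5000 +0.4167]
  T[1,:] = [+0.2500 +0.0000 -0.1250 -0.2500 -0.2500]
  T[2,:] = [+0.1250 +0.1250 +0.0000 -0.5000 +0.1250]
  T[3,:] = [+0.1500 -0.2500 -0.2500 +0.0000 -0.2000]
  T[4,:] = [+0.6667 -0.4444 -0.3333 -0.2222 +0.0000]
|λ(T)| sorted: 0.8298, 0.6169, 0.3364, 0.1982, 0.0746.
spectral radius ρ = 0.8298; 0.8298 < 1: convergent.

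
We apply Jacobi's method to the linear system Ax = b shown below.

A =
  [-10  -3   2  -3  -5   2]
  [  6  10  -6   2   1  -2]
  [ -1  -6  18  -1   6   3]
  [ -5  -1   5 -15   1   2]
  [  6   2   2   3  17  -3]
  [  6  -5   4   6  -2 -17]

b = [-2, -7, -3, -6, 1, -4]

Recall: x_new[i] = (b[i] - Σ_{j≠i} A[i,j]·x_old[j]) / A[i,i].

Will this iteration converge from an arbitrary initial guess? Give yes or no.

yes

A = D + L + U where D = diag(-10, 10, 18, -15, 17, -17).
T_J = -D⁻¹(L+U): T[4,0] = -(6)/(17) = -0.3529; T[4,4] = 0.
  T[0,:] = [+0.0000  -0.3000  +0.2000  -0.3000  -0.5000  +0.2000]
  T[1,:] = [-0.6000  +0.0000  +0.6000  -0.2000  -0.1000  +0.2000]
  T[2,:] = [+0.0556  +0.3333  +0.0000  +0.0556  -0.3333  -0.1667]
  T[3,:] = [-0.3333  -0.0667  +0.3333  +0.0000  +0.0667  +0.1333]
  T[4,:] = [-0.3529  -0.1176  -0.1176  -0.1765  +0.0000  +0.1765]
  T[5,:] = [+0.3529  -0.2941  +0.2353  +0.3529  -0.1176  +0.0000]
moduli |λ_i(T)| = 0.8803, 0.5417, 0.5417, 0.3214, 0.1483, 0.0242.
spectral radius ρ = 0.8803; 0.8803 < 1 ⇒ converges.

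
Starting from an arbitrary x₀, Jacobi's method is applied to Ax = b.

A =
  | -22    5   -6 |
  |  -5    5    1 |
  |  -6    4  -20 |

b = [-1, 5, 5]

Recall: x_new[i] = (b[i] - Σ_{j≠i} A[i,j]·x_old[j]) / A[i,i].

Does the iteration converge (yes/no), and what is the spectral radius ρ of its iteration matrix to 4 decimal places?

A = D + L + U where D = diag(-22, 5, -20).
Jacobi T = -D⁻¹(L+U): T[2,1] = -(4)/(-20) = +0.2000; T[2,2] = 0.
  T[0,:] = [+0.0000, +0.2273, -0.2727]
  T[1,:] = [+1.0000, +0.0000, -0.2000]
  T[2,:] = [-0.3000, +0.2000, +0.0000]
|roots of det(T-λI)|: 0.5825, 0.4121, 0.1704.
ρ(T) = max|λ| = 0.5825; 0.5825 < 1: convergent.

yes, ρ = 0.5825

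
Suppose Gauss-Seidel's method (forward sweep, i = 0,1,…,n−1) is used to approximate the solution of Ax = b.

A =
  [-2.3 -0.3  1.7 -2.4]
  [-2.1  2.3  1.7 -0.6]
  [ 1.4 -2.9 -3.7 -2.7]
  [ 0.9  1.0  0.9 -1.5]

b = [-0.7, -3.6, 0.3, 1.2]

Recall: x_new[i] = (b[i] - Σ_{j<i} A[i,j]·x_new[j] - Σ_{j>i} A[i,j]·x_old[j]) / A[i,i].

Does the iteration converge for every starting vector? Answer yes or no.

no

Write A = D+L+U with D = diag(-2.3, 2.3, -3.7, -1.5).
GS T = -(D+L)⁻¹U: row 0 first, T[0,3] = -(-2.4)/(-2.3) = -1.0435; later rows by forward substitution.
  T[0,:] = [+0.0000 -0.1304 +0.7391 -1.0435]
  T[1,:] = [+0.0000 -0.1191 -0.0643 -0.6919]
  T[2,:] = [+0.0000 +0.0440 +0.3300 -0.5823]
  T[3,:] = [+0.0000 -0.1313 +0.5987 -1.4367]
|λ(T)| sorted: 1.3126, 0.1793, 0.1793, 0.0000.
ρ(T) = max|λ| = 1.3126; 1.3126 > 1 ⇒ diverges.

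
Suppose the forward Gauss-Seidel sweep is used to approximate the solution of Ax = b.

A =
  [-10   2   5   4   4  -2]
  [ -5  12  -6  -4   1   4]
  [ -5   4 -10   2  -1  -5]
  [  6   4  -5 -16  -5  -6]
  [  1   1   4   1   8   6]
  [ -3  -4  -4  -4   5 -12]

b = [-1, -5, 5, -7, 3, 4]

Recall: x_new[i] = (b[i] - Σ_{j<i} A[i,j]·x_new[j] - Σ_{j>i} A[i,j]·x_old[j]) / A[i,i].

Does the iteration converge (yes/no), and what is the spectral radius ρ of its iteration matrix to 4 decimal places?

Let D = diag(-10, 12, -10, -16, 8, -12); L, U the strict triangles.
GS T = -(D+L)⁻¹U: row 0 first, T[0,4] = -(4)/(-10) = +0.4000; later rows by forward substitution.
  T[0,:] = [+0.0000, +0.2000, +0.5000, +0.4000, +0.4000, -0.2000]
  T[1,:] = [+0.0000, +0.0833, +0.7083, +0.5000, +0.0833, -0.4167]
  T[2,:] = [+0.0000, -0.0667, +0.0333, +0.2000, -0.2667, -0.5667]
  T[3,:] = [+0.0000, +0.1167, +0.3542, +0.2125, -0.0583, -0.3771]
  T[4,:] = [+0.0000, -0.0167, -0.2120, -0.2391, +0.0802, -0.3424]
  T[5,:] = [+0.0000, -0.1014, -0.5786, -0.5038, +0.0140, +0.3608]
moduli |λ_i(T)| = 1.1656, 0.4461, 0.2061, 0.1046, 0.1046, 0.0000.
spectral radius ρ = 1.1656; 1.1656 > 1: divergent.

no, ρ = 1.1656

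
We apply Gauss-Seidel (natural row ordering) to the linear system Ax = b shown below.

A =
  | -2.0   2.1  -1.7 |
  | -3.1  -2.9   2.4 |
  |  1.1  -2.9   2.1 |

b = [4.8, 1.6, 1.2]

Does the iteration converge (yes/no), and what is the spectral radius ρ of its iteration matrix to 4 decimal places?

A = D + L + U where D = diag(-2, -2.9, 2.1).
GS T = -(D+L)⁻¹U: row 0 first, T[0,1] = -(2.1)/(-2) = +1.0500; later rows by forward substitution.
  T[0,:] = [+0.0000 +1.0500 -0.8500]
  T[1,:] = [+0.0000 -1.1224 +1.7362]
  T[2,:] = [+0.0000 -2.1000 +2.8429]
eigenvalue magnitudes: 1.3939, 0.3265, 0.0000.
ρ = 1.3939; 1.3939 > 1 ⇒ diverges.

no, ρ = 1.3939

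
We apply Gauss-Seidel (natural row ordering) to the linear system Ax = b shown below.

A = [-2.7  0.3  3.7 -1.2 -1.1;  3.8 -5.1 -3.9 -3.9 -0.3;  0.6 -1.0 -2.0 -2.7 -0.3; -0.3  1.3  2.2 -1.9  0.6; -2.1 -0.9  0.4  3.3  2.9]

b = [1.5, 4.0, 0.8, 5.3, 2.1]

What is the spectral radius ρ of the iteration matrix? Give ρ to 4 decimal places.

1.6747

Diagonal D = diag(-2.7, -5.1, -2, -1.9, 2.9); L, U strict lower/upper.
Gauss-Seidel: T = -(D+L)⁻¹U, row 0 first, T[0,1] = -(0.3)/(-2.7) = +0.1111; later rows by forward substitution.
  T[0,:] = [+0.0000  +0.1111  +1.3704  -0.4444  -0.4074]
  T[1,:] = [+0.0000  +0.0828  +0.2564  -1.0959  -0.3624]
  T[2,:] = [+0.0000  -0.0081  +0.2829  -0.9354  -0.0910]
  T[3,:] = [+0.0000  +0.0298  +0.2866  -1.7627  +0.0268]
  T[4,:] = [+0.0000  +0.0734  +0.7067  +1.4729  -0.4254]
|roots of det(T-λI)|: 1.6747, 0.3427, 0.3427, 0.1333, 0.0000.
ρ(T) = max|λ| = 1.6747; 1.6747 > 1, so it fails to converge.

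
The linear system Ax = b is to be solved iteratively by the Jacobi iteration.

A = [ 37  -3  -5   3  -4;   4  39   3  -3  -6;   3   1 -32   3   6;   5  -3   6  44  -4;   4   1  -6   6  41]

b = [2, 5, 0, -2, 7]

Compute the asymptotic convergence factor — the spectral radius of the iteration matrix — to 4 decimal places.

Diagonal D = diag(37, 39, -32, 44, 41); L, U strict lower/upper.
Jacobi T = -D⁻¹(L+U): T[4,0] = -(4)/(41) = -0.0976; T[4,4] = 0.
  T[0,:] = [+0.0000, +0.0811, +0.1351, -0.0811, +0.1081]
  T[1,:] = [-0.1026, +0.0000, -0.0769, +0.0769, +0.1538]
  T[2,:] = [+0.0938, +0.0312, +0.0000, +0.0938, +0.1875]
  T[3,:] = [-0.1136, +0.0682, -0.1364, +0.0000, +0.0909]
  T[4,:] = [-0.0976, -0.0244, +0.1463, -0.1463, +0.0000]
|eigenvalues of T|: 0.1962, 0.1514, 0.1514, 0.0991, 0.0991.
ρ(T) = max|λ| = 0.1962; 0.1962 < 1, so it converges for any x₀.

0.1962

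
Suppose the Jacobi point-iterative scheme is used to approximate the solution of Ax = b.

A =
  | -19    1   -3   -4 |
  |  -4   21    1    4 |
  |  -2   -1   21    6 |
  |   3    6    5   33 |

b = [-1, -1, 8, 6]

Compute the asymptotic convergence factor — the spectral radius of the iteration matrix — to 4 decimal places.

0.2984

Split A = D + L + U, D = diag(-19, 21, 21, 33).
Jacobi: T = -D⁻¹(L+U), T[1,0] = -(-4)/(21) = +0.1905; T[1,1] = 0.
  T[0,:] = [+0.0000, +0.0526, -0.1579, -0.2105]
  T[1,:] = [+0.1905, +0.0000, -0.0476, -0.1905]
  T[2,:] = [+0.0952, +0.0476, +0.0000, -0.2857]
  T[3,:] = [-0.0909, -0.1818, -0.1515, +0.0000]
|eigenvalues of T|: 0.2984, 0.2068, 0.2068, 0.1071.
spectral radius ρ = 0.2984; 0.2984 < 1 ⇒ converges.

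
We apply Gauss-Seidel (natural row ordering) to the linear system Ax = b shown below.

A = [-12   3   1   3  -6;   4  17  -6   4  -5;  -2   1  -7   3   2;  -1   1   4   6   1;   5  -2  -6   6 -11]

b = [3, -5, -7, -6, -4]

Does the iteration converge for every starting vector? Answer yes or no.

yes

Diagonal D = diag(-12, 17, -7, 6, -11); L, U strict lower/upper.
Gauss-Seidel: T = -(D+L)⁻¹U, row 0 first, T[0,3] = -(3)/(-12) = +0.2500; later rows by forward substitution.
  T[0,:] = [+0.0000 +0.2500 +0.0833 +0.2500 -0.5000]
  T[1,:] = [+0.0000 -0.0588 +0.3333 -0.2941 +0.4118]
  T[2,:] = [+0.0000 -0.0798 +0.0238 +0.3151 +0.4874]
  T[3,:] = [+0.0000 +0.1047 -0.0575 -0.1194 -0.6436]
  T[4,:] = [+0.0000 +0.2250 -0.0671 -0.0699 -0.9190]
eigenvalue magnitudes: 0.9011, 0.3252, 0.0989, 0.0989, 0.0000.
ρ = 0.9011; 0.9011 < 1: convergent.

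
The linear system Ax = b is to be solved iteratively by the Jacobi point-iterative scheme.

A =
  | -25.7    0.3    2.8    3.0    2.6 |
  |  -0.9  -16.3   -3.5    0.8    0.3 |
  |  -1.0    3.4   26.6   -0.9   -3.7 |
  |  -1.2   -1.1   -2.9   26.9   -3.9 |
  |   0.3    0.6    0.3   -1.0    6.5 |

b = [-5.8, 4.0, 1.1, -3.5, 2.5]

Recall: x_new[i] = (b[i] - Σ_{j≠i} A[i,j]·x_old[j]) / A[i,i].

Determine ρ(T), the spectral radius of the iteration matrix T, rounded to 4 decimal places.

A = D + L + U where D = diag(-25.7, -16.3, 26.6, 26.9, 6.5).
Jacobi T = -D⁻¹(L+U): T[4,2] = -(0.3)/(6.5) = -0.0462; T[4,4] = 0.
  T[0,:] = [+0.0000  +0.0117  +0.1089  +0.1167  +0.1012]
  T[1,:] = [-0.0552  +0.0000  -0.2147  +0.0491  +0.0184]
  T[2,:] = [+0.0376  -0.1278  +0.0000  +0.0338  +0.1391]
  T[3,:] = [+0.0446  +0.0409  +0.1078  +0.0000  +0.1450]
  T[4,:] = [-0.0462  -0.0923  -0.0462  +0.1538  +0.0000]
eigenvalue magnitudes: 0.2413, 0.1760, 0.1760, 0.0771, 0.0016.
spectral radius ρ = 0.2413; 0.2413 < 1: convergent.

0.2413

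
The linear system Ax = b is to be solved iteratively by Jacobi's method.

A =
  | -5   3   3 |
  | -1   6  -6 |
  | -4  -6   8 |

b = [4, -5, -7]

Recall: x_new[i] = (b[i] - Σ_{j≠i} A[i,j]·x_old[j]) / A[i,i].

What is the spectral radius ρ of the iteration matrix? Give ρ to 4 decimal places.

Write A = D+L+U with D = diag(-5, 6, 8).
Jacobi: T = -D⁻¹(L+U), T[1,0] = -(-1)/(6) = +0.1667; T[1,1] = 0.
  T[0,:] = [+0.0000  +0.6000  +0.6000]
  T[1,:] = [+0.1667  +0.0000  +1.0000]
  T[2,:] = [+0.5000  +0.7500  +0.0000]
moduli |λ_i(T)| = 1.2084, 0.8382, 0.3702.
ρ(T) = max|λ| = 1.2084; 1.2084 > 1 ⇒ diverges.

1.2084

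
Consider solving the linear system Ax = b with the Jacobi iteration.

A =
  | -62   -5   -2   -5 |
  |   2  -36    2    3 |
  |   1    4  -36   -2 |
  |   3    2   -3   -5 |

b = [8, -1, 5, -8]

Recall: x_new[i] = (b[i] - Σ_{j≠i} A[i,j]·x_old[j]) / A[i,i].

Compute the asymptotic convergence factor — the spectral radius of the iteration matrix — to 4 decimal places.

0.2658

Write A = D+L+U with D = diag(-62, -36, -36, -5).
T_J = -D⁻¹(L+U): T[3,0] = -(3)/(-5) = +0.6000; T[3,3] = 0.
  T[0,:] = [+0.0000  -0.0806  -0.0323  -0.0806]
  T[1,:] = [+0.0556  +0.0000  +0.0556  +0.0833]
  T[2,:] = [+0.0278  +0.1111  +0.0000  -0.0556]
  T[3,:] = [+0.6000  +0.4000  -0.6000  +0.0000]
|eigenvalues of T|: 0.2658, 0.1893, 0.1893, 0.0891.
spectral radius ρ = 0.2658; 0.2658 < 1: convergent.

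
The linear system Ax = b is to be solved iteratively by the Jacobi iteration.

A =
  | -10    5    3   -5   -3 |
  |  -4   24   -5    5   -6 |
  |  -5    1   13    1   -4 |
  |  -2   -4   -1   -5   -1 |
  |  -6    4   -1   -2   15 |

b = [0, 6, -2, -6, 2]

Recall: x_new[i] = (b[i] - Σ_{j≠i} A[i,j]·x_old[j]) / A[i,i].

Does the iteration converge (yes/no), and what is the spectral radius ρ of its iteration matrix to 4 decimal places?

yes, ρ = 0.9272

Write A = D+L+U with D = diag(-10, 24, 13, -5, 15).
Jacobi T = -D⁻¹(L+U): T[1,4] = -(-6)/(24) = +0.2500; T[1,1] = 0.
  T[0,:] = [+0.0000, +0.5000, +0.3000, -0.5000, -0.3000]
  T[1,:] = [+0.1667, +0.0000, +0.2083, -0.2083, +0.2500]
  T[2,:] = [+0.3846, -0.0769, +0.0000, -0.0769, +0.3077]
  T[3,:] = [-0.4000, -0.8000, -0.2000, +0.0000, -0.2000]
  T[4,:] = [+0.4000, -0.2667, +0.0667, +0.1333, +0.0000]
eigenvalue magnitudes: 0.9272, 0.4641, 0.4641, 0.4404, 0.2078.
ρ(T) = max|λ| = 0.9272; 0.9272 < 1, so it converges for any x₀.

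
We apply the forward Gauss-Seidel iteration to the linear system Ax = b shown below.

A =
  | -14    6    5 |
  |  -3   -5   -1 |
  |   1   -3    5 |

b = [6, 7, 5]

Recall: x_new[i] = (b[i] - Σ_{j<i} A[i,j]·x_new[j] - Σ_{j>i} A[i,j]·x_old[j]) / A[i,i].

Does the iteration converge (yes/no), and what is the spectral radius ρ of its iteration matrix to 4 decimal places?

Split A = D + L + U, D = diag(-14, -5, 5).
Gauss-Seidel: T = -(D+L)⁻¹U, row 0 first, T[0,2] = -(5)/(-14) = +0.3571; later rows by forward substitution.
  T[0,:] = [+0.0000  +0.4286  +0.3571]
  T[1,:] = [+0.0000  -0.2571  -0.4143]
  T[2,:] = [+0.0000  -0.2400  -0.3200]
|eigenvalues of T|: 0.6055, 0.0283, 0.0000.
spectral radius ρ = 0.6055; 0.6055 < 1: convergent.

yes, ρ = 0.6055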